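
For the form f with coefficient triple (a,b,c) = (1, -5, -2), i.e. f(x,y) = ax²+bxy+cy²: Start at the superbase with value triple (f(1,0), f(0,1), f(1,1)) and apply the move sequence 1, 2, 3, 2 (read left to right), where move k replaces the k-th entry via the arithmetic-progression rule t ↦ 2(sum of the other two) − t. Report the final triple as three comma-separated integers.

start (1,-2,-6) = (f(1,0),f(0,1),f(1,1))
replace slot 1: 2·((-2)+(-6)) − 1 = -17 → (-17,-2,-6)
replace slot 2: 2·((-17)+(-6)) − (-2) = -44 → (-17,-44,-6)
replace slot 3: 2·((-17)+(-44)) − (-6) = -116 → (-17,-44,-116)
replace slot 2: 2·((-17)+(-116)) − (-44) = -222 → (-17,-222,-116)

-17,-222,-116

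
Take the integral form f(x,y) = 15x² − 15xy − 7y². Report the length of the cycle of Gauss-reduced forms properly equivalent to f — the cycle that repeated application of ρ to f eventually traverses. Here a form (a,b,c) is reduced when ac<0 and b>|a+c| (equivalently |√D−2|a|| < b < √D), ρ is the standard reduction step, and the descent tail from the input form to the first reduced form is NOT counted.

D = 645, ⌊√D⌋ = 25
descent: ρ → (-7,15,15)  [lands on river]
river: ρ → (15,15,-7)
river: ρ → (-7,13,17)
river: ρ → (17,21,-3)
river: ρ → (-3,21,17)
river: ρ → (17,13,-7)
ρ-cycle length = 6 (tail of 1 descent step not counted)

6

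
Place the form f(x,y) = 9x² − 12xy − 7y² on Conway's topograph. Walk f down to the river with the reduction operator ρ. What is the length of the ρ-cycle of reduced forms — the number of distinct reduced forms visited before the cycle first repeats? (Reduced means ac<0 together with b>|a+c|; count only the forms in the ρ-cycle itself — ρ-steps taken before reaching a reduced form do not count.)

D = 396, ⌊√D⌋ = 19
descent: ρ → (-7,12,9)  [lands on river]
river: ρ → (9,6,-10)
river: ρ → (-10,14,5)
river: ρ → (5,16,-7)
ρ-cycle length = 4 (tail of 1 descent step not counted)

4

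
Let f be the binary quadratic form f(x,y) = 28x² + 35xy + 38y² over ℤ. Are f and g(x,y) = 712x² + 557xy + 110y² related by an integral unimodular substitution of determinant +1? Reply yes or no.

D₁ = -3031, D₂ = -3031
f: translate: b→-21 (≡35 mod 56), so (28,35,38)→(28,-21,31)
f: reduced (well bottom): (28,-21,31) with a≤c, −a<b≤a
g: flip: (712,557,110)→(110,-557,712)
g: translate: b→103 (≡-557 mod 220), so (110,-557,712)→(110,103,31)
g: flip: (110,103,31)→(31,-103,110)
g: translate: b→21 (≡-103 mod 62), so (31,-103,110)→(31,21,28)
g: flip: (31,21,28)→(28,-21,31)
g: reduced (well bottom): (28,-21,31) with a≤c, −a<b≤a
reduced forms (28, -21, 31) vs (28, -21, 31) ⇒ equivalent

yes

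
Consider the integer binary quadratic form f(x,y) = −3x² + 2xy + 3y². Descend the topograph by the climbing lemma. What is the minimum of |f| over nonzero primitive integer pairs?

river: ρ → (3,4,-2)
river: ρ → (-2,4,3)
river: ρ → (3,2,-3)
river: ρ → (-3,4,2)
river: ρ → (2,4,-3)
river: ρ → (-3,2,3)
closes: descent 0, river 6
min |a| on river = 2

2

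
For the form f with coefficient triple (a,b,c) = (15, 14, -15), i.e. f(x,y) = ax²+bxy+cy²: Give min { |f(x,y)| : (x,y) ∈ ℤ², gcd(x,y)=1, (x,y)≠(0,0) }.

river: ρ → (-15,16,14)
river: ρ → (14,12,-17)
river: ρ → (-17,22,9)
river: ρ → (9,32,-2)
river: ρ → (-2,32,9)
river: ρ → (9,22,-17)
river: ρ → (-17,12,14)
river: ρ → (14,16,-15)
river: ρ → (-15,14,15)
river: ρ → (15,16,-14)
river: ρ → (-14,12,17)
river: ρ → (17,22,-9)
river: ρ → (-9,32,2)
river: ρ → (2,32,-9)
river: ρ → (-9,22,17)
river: ρ → (17,12,-14)
river: ρ → (-14,16,15)
river: ρ → (15,14,-15)
closes: descent 0, river 18
min |a| on river = 2

2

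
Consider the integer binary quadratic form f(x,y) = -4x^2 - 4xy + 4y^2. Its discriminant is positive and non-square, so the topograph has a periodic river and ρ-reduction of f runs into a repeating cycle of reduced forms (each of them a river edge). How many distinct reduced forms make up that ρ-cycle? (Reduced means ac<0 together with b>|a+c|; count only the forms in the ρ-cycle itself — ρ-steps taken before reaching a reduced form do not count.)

D = 80, ⌊√D⌋ = 8
descent: ρ → (4,4,-4)  [lands on river]
river: ρ → (-4,4,4)
ρ-cycle length = 2 (tail of 1 descent step not counted)

2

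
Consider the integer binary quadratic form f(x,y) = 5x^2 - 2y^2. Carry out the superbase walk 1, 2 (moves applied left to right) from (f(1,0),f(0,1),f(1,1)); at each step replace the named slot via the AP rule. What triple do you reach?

start (5,-2,3) = (f(1,0),f(0,1),f(1,1))
replace slot 1: 2·((-2)+3) − 5 = -3 → (-3,-2,3)
replace slot 2: 2·((-3)+3) − (-2) = 2 → (-3,2,3)

-3,2,3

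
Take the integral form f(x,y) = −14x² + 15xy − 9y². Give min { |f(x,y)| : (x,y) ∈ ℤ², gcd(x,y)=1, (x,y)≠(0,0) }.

translate: b→13 (≡-15 mod 28), so (14,-15,9)→(14,13,8)
flip: (14,13,8)→(8,-13,14)
translate: b→3 (≡-13 mod 16), so (8,-13,14)→(8,3,9)
reduced (well bottom): (8,3,9) with a≤c, −a<b≤a
well minimum |f| = |-8| = 8 (negative-definite)

8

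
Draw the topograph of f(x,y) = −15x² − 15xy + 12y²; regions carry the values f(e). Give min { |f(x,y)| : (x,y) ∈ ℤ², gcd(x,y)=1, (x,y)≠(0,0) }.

descent: ρ → (12,15,-15)  [lands on river]
river: ρ → (-15,15,12)
river: ρ → (12,9,-18)
river: ρ → (-18,27,3)
river: ρ → (3,27,-18)
river: ρ → (-18,9,12)
closes: descent 1, river 6
min |a| on river = 3

3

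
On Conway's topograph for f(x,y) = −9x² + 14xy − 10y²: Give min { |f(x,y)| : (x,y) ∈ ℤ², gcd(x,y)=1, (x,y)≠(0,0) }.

translate: b→4 (≡-14 mod 18), so (9,-14,10)→(9,4,5)
flip: (9,4,5)→(5,-4,9)
reduced (well bottom): (5,-4,9) with a≤c, −a<b≤a
well minimum |f| = |-5| = 5 (negative-definite)

5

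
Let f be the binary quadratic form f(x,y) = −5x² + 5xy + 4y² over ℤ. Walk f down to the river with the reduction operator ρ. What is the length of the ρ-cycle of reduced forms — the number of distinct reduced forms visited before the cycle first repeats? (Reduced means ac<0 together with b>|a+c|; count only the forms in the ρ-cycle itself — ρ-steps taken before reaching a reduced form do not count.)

D = 105, ⌊√D⌋ = 10
river: ρ → (4,3,-6)
river: ρ → (-6,9,1)
river: ρ → (1,9,-6)
river: ρ → (-6,3,4)
river: ρ → (4,5,-5)
river: ρ → (-5,5,4)
ρ-cycle length = 6 (tail of 0 descent steps not counted)

6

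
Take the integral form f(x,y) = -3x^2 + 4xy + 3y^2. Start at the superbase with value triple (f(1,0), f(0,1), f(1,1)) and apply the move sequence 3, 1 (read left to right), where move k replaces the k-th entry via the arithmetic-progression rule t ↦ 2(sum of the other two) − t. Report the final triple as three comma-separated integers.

start (-3,3,4) = (f(1,0),f(0,1),f(1,1))
replace slot 3: 2·((-3)+3) − 4 = -4 → (-3,3,-4)
replace slot 1: 2·(3+(-4)) − (-3) = 1 → (1,3,-4)

1,3,-4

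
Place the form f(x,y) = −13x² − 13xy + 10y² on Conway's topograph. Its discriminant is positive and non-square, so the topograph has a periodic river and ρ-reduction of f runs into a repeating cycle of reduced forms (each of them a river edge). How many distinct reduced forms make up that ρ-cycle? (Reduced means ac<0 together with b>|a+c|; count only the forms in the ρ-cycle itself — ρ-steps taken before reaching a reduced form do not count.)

D = 689, ⌊√D⌋ = 26
descent: ρ → (10,13,-13)  [lands on river]
river: ρ → (-13,13,10)
river: ρ → (10,7,-16)
river: ρ → (-16,25,1)
river: ρ → (1,25,-16)
river: ρ → (-16,7,10)
ρ-cycle length = 6 (tail of 1 descent step not counted)

6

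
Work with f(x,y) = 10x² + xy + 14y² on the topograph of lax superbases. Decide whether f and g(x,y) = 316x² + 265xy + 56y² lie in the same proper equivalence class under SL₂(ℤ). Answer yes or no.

D₁ = -559, D₂ = -559
f: reduced (well bottom): (10,1,14) with a≤c, −a<b≤a
g: flip: (316,265,56)→(56,-265,316)
g: translate: b→-41 (≡-265 mod 112), so (56,-265,316)→(56,-41,10)
g: flip: (56,-41,10)→(10,41,56)
g: translate: b→1 (≡41 mod 20), so (10,41,56)→(10,1,14)
g: reduced (well bottom): (10,1,14) with a≤c, −a<b≤a
reduced forms (10, 1, 14) vs (10, 1, 14) ⇒ equivalent

yes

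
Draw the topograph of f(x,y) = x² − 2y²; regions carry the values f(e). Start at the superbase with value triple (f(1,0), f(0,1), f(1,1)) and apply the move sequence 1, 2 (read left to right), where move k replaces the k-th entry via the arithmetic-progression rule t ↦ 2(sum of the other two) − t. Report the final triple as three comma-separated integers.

start (1,-2,-1) = (f(1,0),f(0,1),f(1,1))
replace slot 1: 2·((-2)+(-1)) − 1 = -7 → (-7,-2,-1)
replace slot 2: 2·((-7)+(-1)) − (-2) = -14 → (-7,-14,-1)

-7,-14,-1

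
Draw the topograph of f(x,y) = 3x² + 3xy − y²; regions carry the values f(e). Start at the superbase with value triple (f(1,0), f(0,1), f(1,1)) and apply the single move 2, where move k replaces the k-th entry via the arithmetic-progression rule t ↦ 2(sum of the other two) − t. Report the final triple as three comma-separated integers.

start (3,-1,5) = (f(1,0),f(0,1),f(1,1))
replace slot 2: 2·(3+5) − (-1) = 17 → (3,17,5)

3,17,5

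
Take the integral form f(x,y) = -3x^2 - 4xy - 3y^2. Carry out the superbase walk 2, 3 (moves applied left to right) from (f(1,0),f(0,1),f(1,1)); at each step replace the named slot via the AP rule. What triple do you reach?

start (-3,-3,-10) = (f(1,0),f(0,1),f(1,1))
replace slot 2: 2·((-3)+(-10)) − (-3) = -23 → (-3,-23,-10)
replace slot 3: 2·((-3)+(-23)) − (-10) = -42 → (-3,-23,-42)

-3,-23,-42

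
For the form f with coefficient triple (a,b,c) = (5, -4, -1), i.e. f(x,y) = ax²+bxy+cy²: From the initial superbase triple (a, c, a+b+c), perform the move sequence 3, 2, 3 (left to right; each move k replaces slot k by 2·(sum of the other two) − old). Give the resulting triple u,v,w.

start (5,-1,0) = (f(1,0),f(0,1),f(1,1))
replace slot 3: 2·(5+(-1)) − 0 = 8 → (5,-1,8)
replace slot 2: 2·(5+8) − (-1) = 27 → (5,27,8)
replace slot 3: 2·(5+27) − 8 = 56 → (5,27,56)

5,27,56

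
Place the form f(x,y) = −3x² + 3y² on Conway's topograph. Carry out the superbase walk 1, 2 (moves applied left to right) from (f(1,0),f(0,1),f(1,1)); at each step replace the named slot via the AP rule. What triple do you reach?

start (-3,3,0) = (f(1,0),f(0,1),f(1,1))
replace slot 1: 2·(3+0) − (-3) = 9 → (9,3,0)
replace slot 2: 2·(9+0) − 3 = 15 → (9,15,0)

9,15,0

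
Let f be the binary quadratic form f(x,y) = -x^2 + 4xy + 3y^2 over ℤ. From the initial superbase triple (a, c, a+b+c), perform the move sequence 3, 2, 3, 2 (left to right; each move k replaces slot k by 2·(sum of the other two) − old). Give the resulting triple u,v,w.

start (-1,3,6) = (f(1,0),f(0,1),f(1,1))
replace slot 3: 2·((-1)+3) − 6 = -2 → (-1,3,-2)
replace slot 2: 2·((-1)+(-2)) − 3 = -9 → (-1,-9,-2)
replace slot 3: 2·((-1)+(-9)) − (-2) = -18 → (-1,-9,-18)
replace slot 2: 2·((-1)+(-18)) − (-9) = -29 → (-1,-29,-18)

-1,-29,-18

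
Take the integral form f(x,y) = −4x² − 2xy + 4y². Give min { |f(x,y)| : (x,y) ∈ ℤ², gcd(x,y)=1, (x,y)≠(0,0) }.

descent: ρ → (4,2,-4)  [lands on river]
river: ρ → (-4,6,2)
river: ρ → (2,6,-4)
river: ρ → (-4,2,4)
river: ρ → (4,6,-2)
river: ρ → (-2,6,4)
closes: descent 1, river 6
min |a| on river = 2

2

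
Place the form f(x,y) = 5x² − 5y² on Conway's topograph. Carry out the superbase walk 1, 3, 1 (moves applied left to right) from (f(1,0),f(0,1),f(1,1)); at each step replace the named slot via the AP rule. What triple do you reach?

start (5,-5,0) = (f(1,0),f(0,1),f(1,1))
replace slot 1: 2·((-5)+0) − 5 = -15 → (-15,-5,0)
replace slot 3: 2·((-15)+(-5)) − 0 = -40 → (-15,-5,-40)
replace slot 1: 2·((-5)+(-40)) − (-15) = -75 → (-75,-5,-40)

-75,-5,-40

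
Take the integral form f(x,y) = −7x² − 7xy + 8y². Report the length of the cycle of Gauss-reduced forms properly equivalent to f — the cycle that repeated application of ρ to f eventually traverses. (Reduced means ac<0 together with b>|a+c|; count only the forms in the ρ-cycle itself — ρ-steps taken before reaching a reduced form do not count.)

D = 273, ⌊√D⌋ = 16
descent: ρ → (8,7,-7)  [lands on river]
river: ρ → (-7,7,8)
river: ρ → (8,9,-6)
river: ρ → (-6,15,2)
river: ρ → (2,13,-13)
river: ρ → (-13,13,2)
river: ρ → (2,15,-6)
river: ρ → (-6,9,8)
ρ-cycle length = 8 (tail of 1 descent step not counted)

8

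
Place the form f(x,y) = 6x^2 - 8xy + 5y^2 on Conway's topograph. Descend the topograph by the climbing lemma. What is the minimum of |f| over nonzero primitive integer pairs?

translate: b→4 (≡-8 mod 12), so (6,-8,5)→(6,4,3)
flip: (6,4,3)→(3,-4,6)
translate: b→2 (≡-4 mod 6), so (3,-4,6)→(3,2,5)
reduced (well bottom): (3,2,5) with a≤c, −a<b≤a
well minimum = a = 3

3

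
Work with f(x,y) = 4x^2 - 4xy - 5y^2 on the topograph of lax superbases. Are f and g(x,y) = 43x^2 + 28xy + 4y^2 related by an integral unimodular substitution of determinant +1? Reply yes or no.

D₁ = 96, D₂ = 96
river cycle of f (length 4): (-5, 4, 4), (4, 4, -5), (-5, 6, 3), (3, 6, -5)
river cycle of g (length 4): (4, 4, -5), (-5, 6, 3), (3, 6, -5), (-5, 4, 4)
cycles coincide ⇒ equivalent

yes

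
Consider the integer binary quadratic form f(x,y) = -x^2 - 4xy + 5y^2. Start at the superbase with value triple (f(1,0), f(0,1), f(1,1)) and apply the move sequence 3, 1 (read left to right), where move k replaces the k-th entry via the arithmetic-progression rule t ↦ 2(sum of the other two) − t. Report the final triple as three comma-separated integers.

start (-1,5,0) = (f(1,0),f(0,1),f(1,1))
replace slot 3: 2·((-1)+5) − 0 = 8 → (-1,5,8)
replace slot 1: 2·(5+8) − (-1) = 27 → (27,5,8)

27,5,8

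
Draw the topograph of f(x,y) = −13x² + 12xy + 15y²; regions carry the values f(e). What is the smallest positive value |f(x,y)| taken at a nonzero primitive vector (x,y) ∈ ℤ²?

river: ρ → (15,18,-10)
river: ρ → (-10,22,11)
river: ρ → (11,22,-10)
river: ρ → (-10,18,15)
river: ρ → (15,12,-13)
river: ρ → (-13,14,14)
river: ρ → (14,14,-13)
river: ρ → (-13,12,15)
closes: descent 0, river 8
min |a| on river = 10

10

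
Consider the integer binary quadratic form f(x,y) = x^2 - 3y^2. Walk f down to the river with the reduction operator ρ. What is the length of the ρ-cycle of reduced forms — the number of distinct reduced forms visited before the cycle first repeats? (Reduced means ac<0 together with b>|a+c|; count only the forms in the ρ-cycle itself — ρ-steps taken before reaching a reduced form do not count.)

D = 12, ⌊√D⌋ = 3
descent: ρ → (-3,0,1)
descent: ρ → (1,2,-2)  [lands on river]
river: ρ → (-2,2,1)
ρ-cycle length = 2 (tail of 2 descent steps not counted)

2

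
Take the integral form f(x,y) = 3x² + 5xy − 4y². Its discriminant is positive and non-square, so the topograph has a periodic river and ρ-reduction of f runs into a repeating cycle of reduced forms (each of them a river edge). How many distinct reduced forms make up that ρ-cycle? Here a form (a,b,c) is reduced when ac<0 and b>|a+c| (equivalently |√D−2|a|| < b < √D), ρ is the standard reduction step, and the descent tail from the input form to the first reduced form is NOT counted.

D = 73, ⌊√D⌋ = 8
river: ρ → (-4,3,4)
river: ρ → (4,5,-3)
river: ρ → (-3,7,2)
river: ρ → (2,5,-6)
river: ρ → (-6,7,1)
river: ρ → (1,7,-6)
river: ρ → (-6,5,2)
river: ρ → (2,7,-3)
river: ρ → (-3,5,4)
river: ρ → (4,3,-4)
river: ρ → (-4,5,3)
river: ρ → (3,7,-2)
river: ρ → (-2,5,6)
river: ρ → (6,7,-1)
river: ρ → (-1,7,6)
river: ρ → (6,5,-2)
river: ρ → (-2,7,3)
river: ρ → (3,5,-4)
ρ-cycle length = 18 (tail of 0 descent steps not counted)

18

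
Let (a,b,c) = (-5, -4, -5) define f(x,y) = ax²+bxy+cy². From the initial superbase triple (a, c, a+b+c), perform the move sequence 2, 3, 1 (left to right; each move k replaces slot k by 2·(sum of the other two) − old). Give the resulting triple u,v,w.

start (-5,-5,-14) = (f(1,0),f(0,1),f(1,1))
replace slot 2: 2·((-5)+(-14)) − (-5) = -33 → (-5,-33,-14)
replace slot 3: 2·((-5)+(-33)) − (-14) = -62 → (-5,-33,-62)
replace slot 1: 2·((-33)+(-62)) − (-5) = -185 → (-185,-33,-62)

-185,-33,-62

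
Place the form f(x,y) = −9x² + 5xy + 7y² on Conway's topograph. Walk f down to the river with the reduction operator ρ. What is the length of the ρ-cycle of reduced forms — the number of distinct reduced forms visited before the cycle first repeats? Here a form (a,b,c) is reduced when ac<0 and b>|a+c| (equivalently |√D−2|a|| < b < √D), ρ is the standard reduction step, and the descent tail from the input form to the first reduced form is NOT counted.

D = 277, ⌊√D⌋ = 16
river: ρ → (7,9,-7)
river: ρ → (-7,5,9)
river: ρ → (9,13,-3)
river: ρ → (-3,11,13)
river: ρ → (13,15,-1)
river: ρ → (-1,15,13)
river: ρ → (13,11,-3)
river: ρ → (-3,13,9)
river: ρ → (9,5,-7)
river: ρ → (-7,9,7)
river: ρ → (7,5,-9)
river: ρ → (-9,13,3)
river: ρ → (3,11,-13)
river: ρ → (-13,15,1)
river: ρ → (1,15,-13)
river: ρ → (-13,11,3)
river: ρ → (3,13,-9)
river: ρ → (-9,5,7)
ρ-cycle length = 18 (tail of 0 descent steps not counted)

18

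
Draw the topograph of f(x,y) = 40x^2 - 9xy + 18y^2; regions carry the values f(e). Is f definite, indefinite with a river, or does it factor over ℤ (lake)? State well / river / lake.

D = b²−4ac = (-9)² − 4·40·18 = -2799
D < 0 ⇒ definite ⇒ every region one sign ⇒ single well

well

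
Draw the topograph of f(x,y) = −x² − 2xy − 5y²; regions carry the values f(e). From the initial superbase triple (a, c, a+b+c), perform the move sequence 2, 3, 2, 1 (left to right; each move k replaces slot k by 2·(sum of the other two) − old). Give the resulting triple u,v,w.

start (-1,-5,-8) = (f(1,0),f(0,1),f(1,1))
replace slot 2: 2·((-1)+(-8)) − (-5) = -13 → (-1,-13,-8)
replace slot 3: 2·((-1)+(-13)) − (-8) = -20 → (-1,-13,-20)
replace slot 2: 2·((-1)+(-20)) − (-13) = -29 → (-1,-29,-20)
replace slot 1: 2·((-29)+(-20)) − (-1) = -97 → (-97,-29,-20)

-97,-29,-20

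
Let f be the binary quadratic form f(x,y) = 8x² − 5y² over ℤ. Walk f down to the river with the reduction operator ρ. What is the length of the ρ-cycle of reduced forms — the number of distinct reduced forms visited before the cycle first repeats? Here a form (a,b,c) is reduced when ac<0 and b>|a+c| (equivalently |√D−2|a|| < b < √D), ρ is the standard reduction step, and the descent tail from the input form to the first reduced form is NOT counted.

D = 160, ⌊√D⌋ = 12
descent: ρ → (-5,10,3)  [lands on river]
river: ρ → (3,8,-8)
river: ρ → (-8,8,3)
river: ρ → (3,10,-5)
ρ-cycle length = 4 (tail of 1 descent step not counted)

4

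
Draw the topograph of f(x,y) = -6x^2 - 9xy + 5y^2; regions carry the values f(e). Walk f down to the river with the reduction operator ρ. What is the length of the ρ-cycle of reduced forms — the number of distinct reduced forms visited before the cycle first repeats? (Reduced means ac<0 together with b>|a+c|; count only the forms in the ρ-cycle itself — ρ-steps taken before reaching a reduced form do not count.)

D = 201, ⌊√D⌋ = 14
descent: ρ → (5,9,-6)  [lands on river]
river: ρ → (-6,3,8)
river: ρ → (8,13,-1)
river: ρ → (-1,13,8)
river: ρ → (8,3,-6)
river: ρ → (-6,9,5)
river: ρ → (5,11,-4)
river: ρ → (-4,13,2)
river: ρ → (2,11,-10)
river: ρ → (-10,9,3)
river: ρ → (3,9,-10)
river: ρ → (-10,11,2)
river: ρ → (2,13,-4)
river: ρ → (-4,11,5)
ρ-cycle length = 14 (tail of 1 descent step not counted)

14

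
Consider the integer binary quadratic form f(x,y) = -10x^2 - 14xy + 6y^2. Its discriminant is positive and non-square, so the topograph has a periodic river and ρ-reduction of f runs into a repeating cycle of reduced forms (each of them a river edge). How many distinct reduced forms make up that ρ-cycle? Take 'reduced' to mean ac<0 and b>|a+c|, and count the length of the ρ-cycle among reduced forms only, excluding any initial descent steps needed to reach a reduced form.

D = 436, ⌊√D⌋ = 20
descent: ρ → (6,14,-10)  [lands on river]
river: ρ → (-10,6,10)
river: ρ → (10,14,-6)
river: ρ → (-6,10,14)
river: ρ → (14,18,-2)
river: ρ → (-2,18,14)
river: ρ → (14,10,-6)
river: ρ → (-6,14,10)
river: ρ → (10,6,-10)
river: ρ → (-10,14,6)
river: ρ → (6,10,-14)
river: ρ → (-14,18,2)
river: ρ → (2,18,-14)
river: ρ → (-14,10,6)
ρ-cycle length = 14 (tail of 1 descent step not counted)

14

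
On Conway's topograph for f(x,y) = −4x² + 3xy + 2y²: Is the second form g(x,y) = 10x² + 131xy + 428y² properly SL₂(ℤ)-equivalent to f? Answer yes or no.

D₁ = 41, D₂ = 41
river cycle of f (length 10): (2, 5, -2), (-2, 3, 4), (4, 5, -1), (-1, 5, 4), (4, 3, -2), (-2, 5, 2), (2, 3, -4), (-4, 5, 1), (1, 5, -4), (-4, 3, 2)
river cycle of g (length 10): (1, 5, -4), (-4, 3, 2), (2, 5, -2), (-2, 3, 4), (4, 5, -1), (-1, 5, 4), (4, 3, -2), (-2, 5, 2), (2, 3, -4), (-4, 5, 1)
cycles coincide ⇒ equivalent

yes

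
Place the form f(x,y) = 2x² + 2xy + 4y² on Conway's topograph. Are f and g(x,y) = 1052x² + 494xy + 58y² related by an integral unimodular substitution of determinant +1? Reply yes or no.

D₁ = -28, D₂ = -28
f: reduced (well bottom): (2,2,4) with a≤c, −a<b≤a
g: flip: (1052,494,58)→(58,-494,1052)
g: translate: b→-30 (≡-494 mod 116), so (58,-494,1052)→(58,-30,4)
g: flip: (58,-30,4)→(4,30,58)
g: translate: b→-2 (≡30 mod 8), so (4,30,58)→(4,-2,2)
g: flip: (4,-2,2)→(2,2,4)
g: reduced (well bottom): (2,2,4) with a≤c, −a<b≤a
reduced forms (2, 2, 4) vs (2, 2, 4) ⇒ equivalent

yes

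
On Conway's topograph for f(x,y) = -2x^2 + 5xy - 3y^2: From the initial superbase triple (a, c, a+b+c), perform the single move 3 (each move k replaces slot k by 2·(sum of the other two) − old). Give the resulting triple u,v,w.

start (-2,-3,0) = (f(1,0),f(0,1),f(1,1))
replace slot 3: 2·((-2)+(-3)) − 0 = -10 → (-2,-3,-10)

-2,-3,-10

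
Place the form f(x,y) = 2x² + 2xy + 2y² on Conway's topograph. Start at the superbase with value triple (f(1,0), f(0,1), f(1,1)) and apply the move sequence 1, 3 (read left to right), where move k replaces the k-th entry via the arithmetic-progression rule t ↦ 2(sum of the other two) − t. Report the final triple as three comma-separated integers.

start (2,2,6) = (f(1,0),f(0,1),f(1,1))
replace slot 1: 2·(2+6) − 2 = 14 → (14,2,6)
replace slot 3: 2·(14+2) − 6 = 26 → (14,2,26)

14,2,26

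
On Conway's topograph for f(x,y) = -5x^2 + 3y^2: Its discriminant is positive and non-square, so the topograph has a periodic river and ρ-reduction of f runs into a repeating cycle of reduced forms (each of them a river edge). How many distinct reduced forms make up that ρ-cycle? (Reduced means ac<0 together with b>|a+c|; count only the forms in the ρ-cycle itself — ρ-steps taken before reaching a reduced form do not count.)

D = 60, ⌊√D⌋ = 7
descent: ρ → (3,6,-2)  [lands on river]
river: ρ → (-2,6,3)
ρ-cycle length = 2 (tail of 1 descent step not counted)

2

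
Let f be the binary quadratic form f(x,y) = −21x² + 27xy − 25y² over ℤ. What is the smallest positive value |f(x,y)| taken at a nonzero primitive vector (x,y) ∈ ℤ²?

translate: b→15 (≡-27 mod 42), so (21,-27,25)→(21,15,19)
flip: (21,15,19)→(19,-15,21)
reduced (well bottom): (19,-15,21) with a≤c, −a<b≤a
well minimum |f| = |-19| = 19 (negative-definite)

19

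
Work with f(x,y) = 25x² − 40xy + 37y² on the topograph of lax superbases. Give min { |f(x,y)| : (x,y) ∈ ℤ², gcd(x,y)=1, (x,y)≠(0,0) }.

translate: b→10 (≡-40 mod 50), so (25,-40,37)→(25,10,22)
flip: (25,10,22)→(22,-10,25)
reduced (well bottom): (22,-10,25) with a≤c, −a<b≤a
well minimum = a = 22

22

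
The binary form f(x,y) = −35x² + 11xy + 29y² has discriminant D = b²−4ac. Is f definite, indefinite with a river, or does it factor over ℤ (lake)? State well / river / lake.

D = b²−4ac = 11² − 4·(-35)·29 = 4181
D > 0 non-square ⇒ indefinite ⇒ periodic river

river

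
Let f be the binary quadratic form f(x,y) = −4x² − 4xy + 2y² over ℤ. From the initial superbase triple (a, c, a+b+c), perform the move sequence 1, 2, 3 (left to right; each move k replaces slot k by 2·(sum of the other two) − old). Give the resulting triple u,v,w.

start (-4,2,-6) = (f(1,0),f(0,1),f(1,1))
replace slot 1: 2·(2+(-6)) − (-4) = -4 → (-4,2,-6)
replace slot 2: 2·((-4)+(-6)) − 2 = -22 → (-4,-22,-6)
replace slot 3: 2·((-4)+(-22)) − (-6) = -46 → (-4,-22,-46)

-4,-22,-46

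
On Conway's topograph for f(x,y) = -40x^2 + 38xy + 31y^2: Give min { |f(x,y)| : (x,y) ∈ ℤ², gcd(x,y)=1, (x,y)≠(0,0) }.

river: ρ → (31,24,-47)
river: ρ → (-47,70,8)
river: ρ → (8,74,-29)
river: ρ → (-29,42,40)
river: ρ → (40,38,-31)
river: ρ → (-31,24,47)
river: ρ → (47,70,-8)
river: ρ → (-8,74,29)
river: ρ → (29,42,-40)
river: ρ → (-40,38,31)
closes: descent 0, river 10
min |a| on river = 8

8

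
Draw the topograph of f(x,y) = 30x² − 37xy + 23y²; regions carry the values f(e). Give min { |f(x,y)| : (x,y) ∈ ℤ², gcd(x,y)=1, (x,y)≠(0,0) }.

translate: b→23 (≡-37 mod 60), so (30,-37,23)→(30,23,16)
flip: (30,23,16)→(16,-23,30)
translate: b→9 (≡-23 mod 32), so (16,-23,30)→(16,9,23)
reduced (well bottom): (16,9,23) with a≤c, −a<b≤a
well minimum = a = 16

16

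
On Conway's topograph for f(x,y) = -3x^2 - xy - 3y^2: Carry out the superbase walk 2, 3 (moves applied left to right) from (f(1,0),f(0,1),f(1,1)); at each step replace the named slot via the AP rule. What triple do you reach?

start (-3,-3,-7) = (f(1,0),f(0,1),f(1,1))
replace slot 2: 2·((-3)+(-7)) − (-3) = -17 → (-3,-17,-7)
replace slot 3: 2·((-3)+(-17)) − (-7) = -33 → (-3,-17,-33)

-3,-17,-33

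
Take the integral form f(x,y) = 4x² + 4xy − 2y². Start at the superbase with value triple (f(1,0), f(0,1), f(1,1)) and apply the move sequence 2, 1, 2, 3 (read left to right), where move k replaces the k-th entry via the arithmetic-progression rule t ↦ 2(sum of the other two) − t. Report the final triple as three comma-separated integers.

start (4,-2,6) = (f(1,0),f(0,1),f(1,1))
replace slot 2: 2·(4+6) − (-2) = 22 → (4,22,6)
replace slot 1: 2·(22+6) − 4 = 52 → (52,22,6)
replace slot 2: 2·(52+6) − 22 = 94 → (52,94,6)
replace slot 3: 2·(52+94) − 6 = 286 → (52,94,286)

52,94,286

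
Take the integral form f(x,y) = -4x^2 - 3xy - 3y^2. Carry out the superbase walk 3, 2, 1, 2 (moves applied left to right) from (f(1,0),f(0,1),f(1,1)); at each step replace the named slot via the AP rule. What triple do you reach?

start (-4,-3,-10) = (f(1,0),f(0,1),f(1,1))
replace slot 3: 2·((-4)+(-3)) − (-10) = -4 → (-4,-3,-4)
replace slot 2: 2·((-4)+(-4)) − (-3) = -13 → (-4,-13,-4)
replace slot 1: 2·((-13)+(-4)) − (-4) = -30 → (-30,-13,-4)
replace slot 2: 2·((-30)+(-4)) − (-13) = -55 → (-30,-55,-4)

-30,-55,-4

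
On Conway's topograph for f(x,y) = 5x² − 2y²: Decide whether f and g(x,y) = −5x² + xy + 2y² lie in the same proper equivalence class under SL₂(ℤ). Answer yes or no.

D₁ = 40, D₂ = 41
discriminants differ ⇒ not SL₂(ℤ)-equivalent

no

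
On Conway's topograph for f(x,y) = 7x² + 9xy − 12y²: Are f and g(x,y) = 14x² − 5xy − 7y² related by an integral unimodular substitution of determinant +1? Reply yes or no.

D₁ = 417, D₂ = 417
river cycle of f (length 18): (-12, 15, 4), (4, 17, -8), (-8, 15, 6), (6, 9, -14), (-14, 19, 1), (1, 19, -14), (-14, 9, 6), (6, 15, -8), (-8, 17, 4), (4, 15, -12), … (8 more)
river cycle of g (length 18): (-7, 19, 2), (2, 17, -16), (-16, 15, 3), (3, 15, -16), (-16, 17, 2), (2, 19, -7), (-7, 9, 12), (12, 15, -4), (-4, 17, 8), (8, 15, -6), … (8 more)
cycles differ ⇒ inequivalent

no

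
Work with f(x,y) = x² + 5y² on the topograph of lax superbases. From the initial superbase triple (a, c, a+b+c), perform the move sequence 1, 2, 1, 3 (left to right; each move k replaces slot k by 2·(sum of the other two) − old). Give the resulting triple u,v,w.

start (1,5,6) = (f(1,0),f(0,1),f(1,1))
replace slot 1: 2·(5+6) − 1 = 21 → (21,5,6)
replace slot 2: 2·(21+6) − 5 = 49 → (21,49,6)
replace slot 1: 2·(49+6) − 21 = 89 → (89,49,6)
replace slot 3: 2·(89+49) − 6 = 270 → (89,49,270)

89,49,270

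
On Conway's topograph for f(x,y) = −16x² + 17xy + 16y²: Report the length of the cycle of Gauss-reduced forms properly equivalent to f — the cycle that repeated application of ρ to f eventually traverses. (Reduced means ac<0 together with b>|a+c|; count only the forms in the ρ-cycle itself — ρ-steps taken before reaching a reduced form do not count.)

D = 1313, ⌊√D⌋ = 36
river: ρ → (16,15,-17)
river: ρ → (-17,19,14)
river: ρ → (14,9,-22)
river: ρ → (-22,35,1)
river: ρ → (1,35,-22)
river: ρ → (-22,9,14)
river: ρ → (14,19,-17)
river: ρ → (-17,15,16)
river: ρ → (16,17,-16)
river: ρ → (-16,15,17)
river: ρ → (17,19,-14)
river: ρ → (-14,9,22)
river: ρ → (22,35,-1)
river: ρ → (-1,35,22)
river: ρ → (22,9,-14)
river: ρ → (-14,19,17)
river: ρ → (17,15,-16)
river: ρ → (-16,17,16)
ρ-cycle length = 18 (tail of 0 descent steps not counted)

18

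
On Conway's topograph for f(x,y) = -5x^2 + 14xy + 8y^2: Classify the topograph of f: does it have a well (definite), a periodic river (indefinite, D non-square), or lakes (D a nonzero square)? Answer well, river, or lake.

D = b²−4ac = 14² − 4·(-5)·8 = 356
D > 0 non-square ⇒ indefinite ⇒ periodic river

river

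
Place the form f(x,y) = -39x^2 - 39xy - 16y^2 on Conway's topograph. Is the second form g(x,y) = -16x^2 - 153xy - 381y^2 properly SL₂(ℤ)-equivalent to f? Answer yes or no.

D₁ = -975, D₂ = -975
f is negative-definite; reduce −f:
−f: flip: (39,39,16)→(16,-39,39)
−f: translate: b→-7 (≡-39 mod 32), so (16,-39,39)→(16,-7,16)
−f: flip: (16,-7,16)→(16,7,16)
−f: reduced (well bottom): (16,7,16) with a≤c, −a<b≤a
flip sign back: reduced form of f is (-16,-7,-16)
g is negative-definite; reduce −g:
−g: translate: b→-7 (≡153 mod 32), so (16,153,381)→(16,-7,16)
−g: flip: (16,-7,16)→(16,7,16)
−g: reduced (well bottom): (16,7,16) with a≤c, −a<b≤a
flip sign back: reduced form of g is (-16,-7,-16)
reduced forms (-16, -7, -16) vs (-16, -7, -16) ⇒ equivalent

yes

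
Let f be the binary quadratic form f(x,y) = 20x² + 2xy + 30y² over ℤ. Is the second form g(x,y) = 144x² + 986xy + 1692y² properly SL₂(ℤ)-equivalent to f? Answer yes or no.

D₁ = -2396, D₂ = -2396
f: reduced (well bottom): (20,2,30) with a≤c, −a<b≤a
g: translate: b→122 (≡986 mod 288), so (144,986,1692)→(144,122,30)
g: flip: (144,122,30)→(30,-122,144)
g: translate: b→-2 (≡-122 mod 60), so (30,-122,144)→(30,-2,20)
g: flip: (30,-2,20)→(20,2,30)
g: reduced (well bottom): (20,2,30) with a≤c, −a<b≤a
reduced forms (20, 2, 30) vs (20, 2, 30) ⇒ equivalent

yes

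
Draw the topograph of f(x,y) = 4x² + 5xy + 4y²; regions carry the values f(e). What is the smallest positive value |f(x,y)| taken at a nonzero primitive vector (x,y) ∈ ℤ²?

translate: b→-3 (≡5 mod 8), so (4,5,4)→(4,-3,3)
flip: (4,-3,3)→(3,3,4)
reduced (well bottom): (3,3,4) with a≤c, −a<b≤a
well minimum = a = 3

3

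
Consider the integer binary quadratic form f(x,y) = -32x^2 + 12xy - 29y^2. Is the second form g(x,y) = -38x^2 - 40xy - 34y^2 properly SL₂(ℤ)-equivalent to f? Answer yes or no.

D₁ = -3568, D₂ = -3568
f is negative-definite; reduce −f:
−f: flip: (32,-12,29)→(29,12,32)
−f: reduced (well bottom): (29,12,32) with a≤c, −a<b≤a
flip sign back: reduced form of f is (-29,-12,-32)
g is negative-definite; reduce −g:
−g: translate: b→-36 (≡40 mod 76), so (38,40,34)→(38,-36,32)
−g: flip: (38,-36,32)→(32,36,38)
−g: translate: b→-28 (≡36 mod 64), so (32,36,38)→(32,-28,34)
−g: reduced (well bottom): (32,-28,34) with a≤c, −a<b≤a
flip sign back: reduced form of g is (-32,28,-34)
reduced forms (-29, -12, -32) vs (-32, 28, -34) ⇒ inequivalent

no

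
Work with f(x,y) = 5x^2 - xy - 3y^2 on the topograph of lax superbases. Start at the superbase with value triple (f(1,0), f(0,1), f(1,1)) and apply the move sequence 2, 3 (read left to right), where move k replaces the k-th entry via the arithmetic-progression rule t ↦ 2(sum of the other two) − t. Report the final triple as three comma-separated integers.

start (5,-3,1) = (f(1,0),f(0,1),f(1,1))
replace slot 2: 2·(5+1) − (-3) = 15 → (5,15,1)
replace slot 3: 2·(5+15) − 1 = 39 → (5,15,39)

5,15,39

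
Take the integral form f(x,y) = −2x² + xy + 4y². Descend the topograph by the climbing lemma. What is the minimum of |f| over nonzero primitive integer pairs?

descent: ρ → (4,-1,-2)
descent: ρ → (-2,5,1)  [lands on river]
river: ρ → (1,5,-2)
river: ρ → (-2,3,3)
river: ρ → (3,3,-2)
closes: descent 2, river 4
min |a| on river = 1

1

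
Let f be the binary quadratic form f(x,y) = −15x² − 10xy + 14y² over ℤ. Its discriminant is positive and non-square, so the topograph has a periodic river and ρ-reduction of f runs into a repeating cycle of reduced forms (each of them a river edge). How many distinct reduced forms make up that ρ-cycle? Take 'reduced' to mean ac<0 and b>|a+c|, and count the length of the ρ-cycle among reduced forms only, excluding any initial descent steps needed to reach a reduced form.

D = 940, ⌊√D⌋ = 30
descent: ρ → (14,10,-15)  [lands on river]
river: ρ → (-15,20,9)
river: ρ → (9,16,-19)
river: ρ → (-19,22,6)
river: ρ → (6,26,-11)
river: ρ → (-11,18,14)
ρ-cycle length = 6 (tail of 1 descent step not counted)

6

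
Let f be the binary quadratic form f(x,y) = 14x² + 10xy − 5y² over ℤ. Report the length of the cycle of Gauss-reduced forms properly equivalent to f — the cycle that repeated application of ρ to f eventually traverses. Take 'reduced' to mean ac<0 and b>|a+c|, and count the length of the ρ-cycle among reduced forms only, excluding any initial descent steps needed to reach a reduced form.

D = 380, ⌊√D⌋ = 19
river: ρ → (-5,10,14)
river: ρ → (14,18,-1)
river: ρ → (-1,18,14)
river: ρ → (14,10,-5)
ρ-cycle length = 4 (tail of 0 descent steps not counted)

4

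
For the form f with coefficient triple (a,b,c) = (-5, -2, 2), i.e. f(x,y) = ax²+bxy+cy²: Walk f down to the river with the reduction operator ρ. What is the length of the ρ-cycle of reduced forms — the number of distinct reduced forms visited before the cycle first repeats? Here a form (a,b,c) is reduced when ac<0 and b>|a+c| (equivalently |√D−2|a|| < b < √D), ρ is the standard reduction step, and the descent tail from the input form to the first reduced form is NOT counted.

D = 44, ⌊√D⌋ = 6
descent: ρ → (2,6,-1)  [lands on river]
river: ρ → (-1,6,2)
ρ-cycle length = 2 (tail of 1 descent step not counted)

2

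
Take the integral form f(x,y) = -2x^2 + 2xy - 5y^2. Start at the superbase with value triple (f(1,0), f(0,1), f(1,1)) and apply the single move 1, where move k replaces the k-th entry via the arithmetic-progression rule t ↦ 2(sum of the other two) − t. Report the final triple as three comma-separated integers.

start (-2,-5,-5) = (f(1,0),f(0,1),f(1,1))
replace slot 1: 2·((-5)+(-5)) − (-2) = -18 → (-18,-5,-5)

-18,-5,-5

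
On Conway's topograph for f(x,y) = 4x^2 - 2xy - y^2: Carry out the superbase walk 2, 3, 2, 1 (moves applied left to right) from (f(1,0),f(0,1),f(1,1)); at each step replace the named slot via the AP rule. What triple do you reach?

start (4,-1,1) = (f(1,0),f(0,1),f(1,1))
replace slot 2: 2·(4+1) − (-1) = 11 → (4,11,1)
replace slot 3: 2·(4+11) − 1 = 29 → (4,11,29)
replace slot 2: 2·(4+29) − 11 = 55 → (4,55,29)
replace slot 1: 2·(55+29) − 4 = 164 → (164,55,29)

164,55,29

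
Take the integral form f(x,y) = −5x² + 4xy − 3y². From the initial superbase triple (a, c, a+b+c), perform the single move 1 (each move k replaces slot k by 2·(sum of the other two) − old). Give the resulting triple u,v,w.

start (-5,-3,-4) = (f(1,0),f(0,1),f(1,1))
replace slot 1: 2·((-3)+(-4)) − (-5) = -9 → (-9,-3,-4)

-9,-3,-4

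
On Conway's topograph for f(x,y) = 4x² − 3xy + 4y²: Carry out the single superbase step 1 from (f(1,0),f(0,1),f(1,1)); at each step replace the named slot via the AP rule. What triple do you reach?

start (4,4,5) = (f(1,0),f(0,1),f(1,1))
replace slot 1: 2·(4+5) − 4 = 14 → (14,4,5)

14,4,5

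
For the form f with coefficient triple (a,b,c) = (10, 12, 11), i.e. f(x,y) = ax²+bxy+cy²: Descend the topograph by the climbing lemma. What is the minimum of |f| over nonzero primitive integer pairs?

translate: b→-8 (≡12 mod 20), so (10,12,11)→(10,-8,9)
flip: (10,-8,9)→(9,8,10)
reduced (well bottom): (9,8,10) with a≤c, −a<b≤a
well minimum = a = 9

9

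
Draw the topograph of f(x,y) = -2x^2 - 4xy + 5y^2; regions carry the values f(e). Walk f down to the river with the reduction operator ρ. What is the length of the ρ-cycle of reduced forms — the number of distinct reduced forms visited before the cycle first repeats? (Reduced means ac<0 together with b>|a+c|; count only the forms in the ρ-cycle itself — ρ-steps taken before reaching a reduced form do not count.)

D = 56, ⌊√D⌋ = 7
descent: ρ → (5,4,-2)  [lands on river]
river: ρ → (-2,4,5)
river: ρ → (5,6,-1)
river: ρ → (-1,6,5)
ρ-cycle length = 4 (tail of 1 descent step not counted)

4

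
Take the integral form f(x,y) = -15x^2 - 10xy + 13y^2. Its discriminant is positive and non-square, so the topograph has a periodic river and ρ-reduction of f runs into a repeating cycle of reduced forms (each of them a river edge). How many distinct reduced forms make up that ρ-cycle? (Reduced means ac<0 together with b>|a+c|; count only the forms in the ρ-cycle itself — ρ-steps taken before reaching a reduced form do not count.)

D = 880, ⌊√D⌋ = 29
descent: ρ → (13,10,-15)  [lands on river]
river: ρ → (-15,20,8)
river: ρ → (8,28,-3)
river: ρ → (-3,26,17)
river: ρ → (17,8,-12)
river: ρ → (-12,16,13)
ρ-cycle length = 6 (tail of 1 descent step not counted)

6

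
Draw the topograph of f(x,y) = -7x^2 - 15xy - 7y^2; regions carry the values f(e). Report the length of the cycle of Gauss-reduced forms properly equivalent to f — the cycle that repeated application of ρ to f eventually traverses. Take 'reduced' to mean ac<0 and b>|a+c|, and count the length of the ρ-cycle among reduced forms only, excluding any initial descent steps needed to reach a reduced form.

D = 29, ⌊√D⌋ = 5
descent: ρ → (-7,1,1)
descent: ρ → (1,5,-1)  [lands on river]
river: ρ → (-1,5,1)
ρ-cycle length = 2 (tail of 2 descent steps not counted)

2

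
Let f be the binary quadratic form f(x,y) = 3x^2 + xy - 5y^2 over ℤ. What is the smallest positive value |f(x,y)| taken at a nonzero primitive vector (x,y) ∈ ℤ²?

descent: ρ → (-5,-1,3)
descent: ρ → (3,7,-1)  [lands on river]
river: ρ → (-1,7,3)
river: ρ → (3,5,-3)
river: ρ → (-3,7,1)
river: ρ → (1,7,-3)
river: ρ → (-3,5,3)
closes: descent 2, river 6
min |a| on river = 1

1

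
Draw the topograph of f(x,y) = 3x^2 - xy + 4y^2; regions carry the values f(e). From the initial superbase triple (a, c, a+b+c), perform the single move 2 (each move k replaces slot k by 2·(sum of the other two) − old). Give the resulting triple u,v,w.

start (3,4,6) = (f(1,0),f(0,1),f(1,1))
replace slot 2: 2·(3+6) − 4 = 14 → (3,14,6)

3,14,6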